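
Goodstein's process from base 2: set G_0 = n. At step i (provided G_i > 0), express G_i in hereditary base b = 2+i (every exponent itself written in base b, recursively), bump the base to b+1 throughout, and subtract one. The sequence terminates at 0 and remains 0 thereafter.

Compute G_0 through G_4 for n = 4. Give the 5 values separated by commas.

4, 26, 41, 60, 83

(0) 4|_2 = 2^2 ↦ 3^3|_3 = 27 ⇒ 26
(1) 26|_3 = 2·3^2 + 2·3 + 2 ↦ 2·4^2 + 2·4 + 2|_4 = 42 ⇒ 41
(2) 41|_4 = 2·4^2 + 2·4 + 1 ↦ 2·5^2 + 2·5 + 1|_5 = 61 ⇒ 60
(3) 60|_5 = 2·5^2 + 2·5 ↦ 2·6^2 + 2·6|_6 = 84 ⇒ 83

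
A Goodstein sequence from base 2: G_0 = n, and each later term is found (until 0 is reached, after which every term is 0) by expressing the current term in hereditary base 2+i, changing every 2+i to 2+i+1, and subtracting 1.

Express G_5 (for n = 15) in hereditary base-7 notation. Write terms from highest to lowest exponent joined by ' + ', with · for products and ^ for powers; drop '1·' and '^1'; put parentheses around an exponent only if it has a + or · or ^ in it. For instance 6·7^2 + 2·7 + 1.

i=0: 15 = 2^(2 + 1) + 2^2 + 2 + 1 (b=2); 2→3: 3^(3 + 1) + 3^3 + 3 + 1 = 112; 112−1 = 111
i=1: 111 = 3^(3 + 1) + 3^3 + 3 (b=3); 3→4: 4^(4 + 1) + 4^4 + 4 = 1284; 1284−1 = 1283
i=2: 1283 = 4^(4 + 1) + 4^4 + 3 (b=4); 4→5: 5^(5 + 1) + 5^5 + 3 = 18753; 18753−1 = 18752
i=3: 18752 = 5^(5 + 1) + 5^5 + 2 (b=5); 5→6: 6^(6 + 1) + 6^6 + 2 = 326594; 326594−1 = 326593
i=4: 326593 = 6^(6 + 1) + 6^6 + 1 (b=6); 6→7: 7^(7 + 1) + 7^7 + 1 = 6588345; 6588345−1 = 6588344
i=5: 6588344 = 7^(7 + 1) + 7^7 (b=7); 7→8: 8^(8 + 1) + 8^8 = 150994944; 150994944−1 = 150994943

7^(7 + 1) + 7^7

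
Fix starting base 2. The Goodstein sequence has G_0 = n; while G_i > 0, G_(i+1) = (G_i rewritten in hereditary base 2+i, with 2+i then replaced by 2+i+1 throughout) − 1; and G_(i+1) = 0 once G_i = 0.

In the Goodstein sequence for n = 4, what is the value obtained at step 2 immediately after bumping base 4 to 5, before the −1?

G_0 = 4. HB_2(4) = 2^2. Bump = 27. G_1 = 26.
G_1 = 26. HB_3(26) = 2·3^2 + 2·3 + 2. Bump = 42. G_2 = 41.
G_2 = 41. HB_4(41) = 2·4^2 + 2·4 + 1. Bump = 61. G_3 = 60.

61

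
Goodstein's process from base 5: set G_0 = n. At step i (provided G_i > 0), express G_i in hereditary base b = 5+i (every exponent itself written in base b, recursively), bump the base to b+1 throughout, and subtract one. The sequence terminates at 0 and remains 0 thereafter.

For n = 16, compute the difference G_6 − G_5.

16 —HB5→ 3·5 + 1 —bump→ 3·6 + 1 = 19 —(−1)→ 18
18 —HB6→ 3·6 —bump→ 3·7 = 21 —(−1)→ 20
20 —HB7→ 2·7 + 6 —bump→ 2·8 + 6 = 22 —(−1)→ 21
21 —HB8→ 2·8 + 5 —bump→ 2·9 + 5 = 23 —(−1)→ 22
22 —HB9→ 2·9 + 4 —bump→ 2·10 + 4 = 24 —(−1)→ 23
23 —HB10→ 2·10 + 3 —bump→ 2·11 + 3 = 25 —(−1)→ 24

1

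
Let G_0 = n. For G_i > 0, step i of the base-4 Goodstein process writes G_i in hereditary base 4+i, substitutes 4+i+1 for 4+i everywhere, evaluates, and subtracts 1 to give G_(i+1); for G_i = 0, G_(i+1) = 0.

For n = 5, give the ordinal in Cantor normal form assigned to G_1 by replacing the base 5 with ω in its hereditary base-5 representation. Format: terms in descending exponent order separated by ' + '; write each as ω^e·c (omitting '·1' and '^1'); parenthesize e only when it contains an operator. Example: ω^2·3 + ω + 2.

ω

base 4: 5 = 4 + 1; at 5: 5 + 1 = 6; next = 5
base 5: 5 = 5; at 6: 6 = 6; next = 5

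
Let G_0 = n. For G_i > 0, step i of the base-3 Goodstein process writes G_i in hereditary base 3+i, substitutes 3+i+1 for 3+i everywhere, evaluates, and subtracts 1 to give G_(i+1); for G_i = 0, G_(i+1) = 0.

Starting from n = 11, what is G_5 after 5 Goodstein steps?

43

G_0 = 11. HB_3(11) = 3^2 + 2. Bump = 18. G_1 = 17.
G_1 = 17. HB_4(17) = 4^2 + 1. Bump = 26. G_2 = 25.
G_2 = 25. HB_5(25) = 5^2. Bump = 36. G_3 = 35.
G_3 = 35. HB_6(35) = 5·6 + 5. Bump = 40. G_4 = 39.
G_4 = 39. HB_7(39) = 5·7 + 4. Bump = 44. G_5 = 43.
G_5 = 43. HB_8(43) = 5·8 + 3. Bump = 48. G_6 = 47.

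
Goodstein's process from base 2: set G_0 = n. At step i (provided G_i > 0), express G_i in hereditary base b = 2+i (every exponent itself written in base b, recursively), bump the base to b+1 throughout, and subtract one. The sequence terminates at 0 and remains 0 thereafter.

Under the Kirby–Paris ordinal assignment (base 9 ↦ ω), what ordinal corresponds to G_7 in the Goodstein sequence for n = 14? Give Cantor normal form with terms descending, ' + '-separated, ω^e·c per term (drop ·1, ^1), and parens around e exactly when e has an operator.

ω^(ω + 1) + ω^5·5 + ω^4·5 + ω^3·5 + ω^2·5 + ω·5 + 2

G_0 = 14. HB_2(14) = 2^(2 + 1) + 2^2 + 2. Bump = 111. G_1 = 110.
G_1 = 110. HB_3(110) = 3^(3 + 1) + 3^3 + 2. Bump = 1282. G_2 = 1281.
G_2 = 1281. HB_4(1281) = 4^(4 + 1) + 4^4 + 1. Bump = 18751. G_3 = 18750.
G_3 = 18750. HB_5(18750) = 5^(5 + 1) + 5^5. Bump = 326592. G_4 = 326591.
G_4 = 326591. HB_6(326591) = 6^(6 + 1) + 5·6^5 + 5·6^4 + 5·6^3 + 5·6^2 + 5·6 + 5. Bump = 5862841. G_5 = 5862840.
G_5 = 5862840. HB_7(5862840) = 7^(7 + 1) + 5·7^5 + 5·7^4 + 5·7^3 + 5·7^2 + 5·7 + 4. Bump = 134404972. G_6 = 134404971.
G_6 = 134404971. HB_8(134404971) = 8^(8 + 1) + 5·8^5 + 5·8^4 + 5·8^3 + 5·8^2 + 5·8 + 3. Bump = 3487116549. G_7 = 3487116548.
G_7 = 3487116548. HB_9(3487116548) = 9^(9 + 1) + 5·9^5 + 5·9^4 + 5·9^3 + 5·9^2 + 5·9 + 2. Bump = 100000555552. G_8 = 100000555551.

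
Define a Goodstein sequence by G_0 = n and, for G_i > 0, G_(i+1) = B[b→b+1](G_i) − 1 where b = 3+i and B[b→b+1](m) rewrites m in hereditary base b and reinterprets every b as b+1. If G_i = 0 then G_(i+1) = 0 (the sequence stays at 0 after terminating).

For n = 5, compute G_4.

4

[0] 5 ≡ 3 + 2 (base 3). Lift 4: 6. −1: 5.
[1] 5 ≡ 4 + 1 (base 4). Lift 5: 6. −1: 5.
[2] 5 ≡ 5 (base 5). Lift 6: 6. −1: 5.
[3] 5 ≡ 5 (base 6). Lift 7: 5. −1: 4.
[4] 4 ≡ 4 (base 7). Lift 8: 4. −1: 3.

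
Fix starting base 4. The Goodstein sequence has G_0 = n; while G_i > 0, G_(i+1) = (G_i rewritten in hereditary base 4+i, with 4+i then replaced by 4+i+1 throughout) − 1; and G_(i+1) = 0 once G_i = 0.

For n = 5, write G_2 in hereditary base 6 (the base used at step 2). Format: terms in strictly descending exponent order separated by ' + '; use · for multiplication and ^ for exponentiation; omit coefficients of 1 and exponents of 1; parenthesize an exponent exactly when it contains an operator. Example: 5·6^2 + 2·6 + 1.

5

i=0: 5 = 4 + 1 (b=4); 4→5: 5 + 1 = 6; 6−1 = 5
i=1: 5 = 5 (b=5); 5→6: 6 = 6; 6−1 = 5
i=2: 5 = 5 (b=6); 6→7: 5 = 5; 5−1 = 4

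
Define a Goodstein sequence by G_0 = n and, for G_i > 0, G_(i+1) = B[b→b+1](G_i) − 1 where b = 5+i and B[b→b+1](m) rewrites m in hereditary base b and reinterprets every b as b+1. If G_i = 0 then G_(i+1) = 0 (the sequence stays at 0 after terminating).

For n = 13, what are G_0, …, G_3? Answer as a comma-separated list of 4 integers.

13, 14, 15, 16

13 —HB5→ 2·5 + 3 —bump→ 2·6 + 3 = 15 —(−1)→ 14
14 —HB6→ 2·6 + 2 —bump→ 2·7 + 2 = 16 —(−1)→ 15
15 —HB7→ 2·7 + 1 —bump→ 2·8 + 1 = 17 —(−1)→ 16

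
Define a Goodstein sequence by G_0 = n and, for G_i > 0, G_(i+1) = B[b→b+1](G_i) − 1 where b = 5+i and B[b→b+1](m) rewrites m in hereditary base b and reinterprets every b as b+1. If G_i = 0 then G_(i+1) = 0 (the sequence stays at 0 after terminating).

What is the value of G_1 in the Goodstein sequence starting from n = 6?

G_0=6  [base 5] 5 + 1  →[5↦6]→  6 + 1 = 7  −1 ⇒ G_1=6
G_1=6  [base 6] 6  →[6↦7]→  7 = 7  −1 ⇒ G_2=6

6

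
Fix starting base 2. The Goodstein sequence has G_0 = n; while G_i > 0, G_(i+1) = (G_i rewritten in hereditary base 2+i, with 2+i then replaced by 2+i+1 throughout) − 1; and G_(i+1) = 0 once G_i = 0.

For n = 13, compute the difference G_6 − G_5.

13 —HB2→ 2^(2 + 1) + 2^2 + 1 —bump→ 3^(3 + 1) + 3^3 + 1 = 109 —(−1)→ 108
108 —HB3→ 3^(3 + 1) + 3^3 —bump→ 4^(4 + 1) + 4^4 = 1280 —(−1)→ 1279
1279 —HB4→ 4^(4 + 1) + 3·4^3 + 3·4^2 + 3·4 + 3 —bump→ 5^(5 + 1) + 3·5^3 + 3·5^2 + 3·5 + 3 = 16093 —(−1)→ 16092
16092 —HB5→ 5^(5 + 1) + 3·5^3 + 3·5^2 + 3·5 + 2 —bump→ 6^(6 + 1) + 3·6^3 + 3·6^2 + 3·6 + 2 = 280712 —(−1)→ 280711
280711 —HB6→ 6^(6 + 1) + 3·6^3 + 3·6^2 + 3·6 + 1 —bump→ 7^(7 + 1) + 3·7^3 + 3·7^2 + 3·7 + 1 = 5765999 —(−1)→ 5765998
5765998 —HB7→ 7^(7 + 1) + 3·7^3 + 3·7^2 + 3·7 —bump→ 8^(8 + 1) + 3·8^3 + 3·8^2 + 3·8 = 134219480 —(−1)→ 134219479

128453481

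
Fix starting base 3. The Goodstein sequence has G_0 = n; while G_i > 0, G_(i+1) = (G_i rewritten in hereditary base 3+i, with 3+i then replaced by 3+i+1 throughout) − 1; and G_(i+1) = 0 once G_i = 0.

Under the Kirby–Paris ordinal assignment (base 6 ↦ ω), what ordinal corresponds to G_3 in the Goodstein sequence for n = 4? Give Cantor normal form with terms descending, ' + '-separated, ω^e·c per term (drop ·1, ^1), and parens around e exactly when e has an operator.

3

(0) 4|_3 = 3 + 1 ↦ 4 + 1|_4 = 5 ⇒ 4
(1) 4|_4 = 4 ↦ 5|_5 = 5 ⇒ 4
(2) 4|_5 = 4 ↦ 4|_6 = 4 ⇒ 3
(3) 3|_6 = 3 ↦ 3|_7 = 3 ⇒ 2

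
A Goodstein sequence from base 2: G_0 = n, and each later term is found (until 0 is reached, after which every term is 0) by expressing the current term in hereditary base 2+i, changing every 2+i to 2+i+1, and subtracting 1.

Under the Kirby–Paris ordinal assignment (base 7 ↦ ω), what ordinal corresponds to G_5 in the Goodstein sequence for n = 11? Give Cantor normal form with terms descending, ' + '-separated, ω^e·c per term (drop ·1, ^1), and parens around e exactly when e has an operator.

ω^(ω + 1)

i=0: 11 = 2^(2 + 1) + 2 + 1 (b=2); 2→3: 3^(3 + 1) + 3 + 1 = 85; 85−1 = 84
i=1: 84 = 3^(3 + 1) + 3 (b=3); 3→4: 4^(4 + 1) + 4 = 1028; 1028−1 = 1027
i=2: 1027 = 4^(4 + 1) + 3 (b=4); 4→5: 5^(5 + 1) + 3 = 15628; 15628−1 = 15627
i=3: 15627 = 5^(5 + 1) + 2 (b=5); 5→6: 6^(6 + 1) + 2 = 279938; 279938−1 = 279937
i=4: 279937 = 6^(6 + 1) + 1 (b=6); 6→7: 7^(7 + 1) + 1 = 5764802; 5764802−1 = 5764801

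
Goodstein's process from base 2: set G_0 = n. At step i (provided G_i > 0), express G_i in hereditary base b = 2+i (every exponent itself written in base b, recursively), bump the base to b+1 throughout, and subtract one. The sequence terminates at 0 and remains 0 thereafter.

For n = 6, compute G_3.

base 2: 6 = 2^2 + 2; at 3: 3^3 + 3 = 30; next = 29
base 3: 29 = 3^3 + 2; at 4: 4^4 + 2 = 258; next = 257
base 4: 257 = 4^4 + 1; at 5: 5^5 + 1 = 3126; next = 3125
base 5: 3125 = 5^5; at 6: 6^6 = 46656; next = 46655

3125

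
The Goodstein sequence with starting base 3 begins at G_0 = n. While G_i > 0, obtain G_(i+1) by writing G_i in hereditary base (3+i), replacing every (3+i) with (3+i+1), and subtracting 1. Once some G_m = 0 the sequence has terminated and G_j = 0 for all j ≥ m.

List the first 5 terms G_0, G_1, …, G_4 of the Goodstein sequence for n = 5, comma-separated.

5, 5, 5, 5, 4

[0] 5 ≡ 3 + 2 (base 3). Lift 4: 6. −1: 5.
[1] 5 ≡ 4 + 1 (base 4). Lift 5: 6. −1: 5.
[2] 5 ≡ 5 (base 5). Lift 6: 6. −1: 5.
[3] 5 ≡ 5 (base 6). Lift 7: 5. −1: 4.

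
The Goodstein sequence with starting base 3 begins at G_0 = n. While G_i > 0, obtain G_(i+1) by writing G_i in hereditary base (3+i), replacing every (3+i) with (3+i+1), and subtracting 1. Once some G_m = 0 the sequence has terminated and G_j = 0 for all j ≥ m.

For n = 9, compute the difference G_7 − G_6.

1

G_0 = 9. HB_3(9) = 3^2. Bump = 16. G_1 = 15.
G_1 = 15. HB_4(15) = 3·4 + 3. Bump = 18. G_2 = 17.
G_2 = 17. HB_5(17) = 3·5 + 2. Bump = 20. G_3 = 19.
G_3 = 19. HB_6(19) = 3·6 + 1. Bump = 22. G_4 = 21.
G_4 = 21. HB_7(21) = 3·7. Bump = 24. G_5 = 23.
G_5 = 23. HB_8(23) = 2·8 + 7. Bump = 25. G_6 = 24.
G_6 = 24. HB_9(24) = 2·9 + 6. Bump = 26. G_7 = 25.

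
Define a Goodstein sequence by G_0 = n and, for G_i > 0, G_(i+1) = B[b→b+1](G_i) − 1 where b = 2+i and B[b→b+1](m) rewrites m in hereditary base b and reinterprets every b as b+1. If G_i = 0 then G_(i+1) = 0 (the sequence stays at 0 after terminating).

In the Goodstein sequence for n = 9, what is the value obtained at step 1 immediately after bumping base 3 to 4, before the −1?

1024

9 —HB2→ 2^(2 + 1) + 1 —bump→ 3^(3 + 1) + 1 = 82 —(−1)→ 81
81 —HB3→ 3^(3 + 1) —bump→ 4^(4 + 1) = 1024 —(−1)→ 1023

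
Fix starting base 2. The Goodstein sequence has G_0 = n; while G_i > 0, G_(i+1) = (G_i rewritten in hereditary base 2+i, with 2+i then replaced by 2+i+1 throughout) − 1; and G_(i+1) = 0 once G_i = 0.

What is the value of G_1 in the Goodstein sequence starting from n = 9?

G_0 = 9. HB_2(9) = 2^(2 + 1) + 1. Bump = 82. G_1 = 81.
G_1 = 81. HB_3(81) = 3^(3 + 1). Bump = 1024. G_2 = 1023.

81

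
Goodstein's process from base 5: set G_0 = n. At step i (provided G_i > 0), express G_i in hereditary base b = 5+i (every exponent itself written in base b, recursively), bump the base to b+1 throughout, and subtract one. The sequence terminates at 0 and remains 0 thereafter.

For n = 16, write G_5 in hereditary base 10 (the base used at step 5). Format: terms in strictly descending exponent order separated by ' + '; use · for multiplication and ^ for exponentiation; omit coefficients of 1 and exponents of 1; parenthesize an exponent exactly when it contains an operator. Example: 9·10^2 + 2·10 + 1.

base 5: 16 = 3·5 + 1; at 6: 3·6 + 1 = 19; next = 18
base 6: 18 = 3·6; at 7: 3·7 = 21; next = 20
base 7: 20 = 2·7 + 6; at 8: 2·8 + 6 = 22; next = 21
base 8: 21 = 2·8 + 5; at 9: 2·9 + 5 = 23; next = 22
base 9: 22 = 2·9 + 4; at 10: 2·10 + 4 = 24; next = 23
base 10: 23 = 2·10 + 3; at 11: 2·11 + 3 = 25; next = 24

2·10 + 3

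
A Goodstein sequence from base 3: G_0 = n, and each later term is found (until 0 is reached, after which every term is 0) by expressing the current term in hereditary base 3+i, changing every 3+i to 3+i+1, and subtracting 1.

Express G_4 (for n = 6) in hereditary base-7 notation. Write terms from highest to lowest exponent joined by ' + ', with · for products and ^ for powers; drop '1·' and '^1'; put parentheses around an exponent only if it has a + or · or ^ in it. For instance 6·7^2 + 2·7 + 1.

(0) 6|_3 = 2·3 ↦ 2·4|_4 = 8 ⇒ 7
(1) 7|_4 = 4 + 3 ↦ 5 + 3|_5 = 8 ⇒ 7
(2) 7|_5 = 5 + 2 ↦ 6 + 2|_6 = 8 ⇒ 7
(3) 7|_6 = 6 + 1 ↦ 7 + 1|_7 = 8 ⇒ 7
(4) 7|_7 = 7 ↦ 8|_8 = 8 ⇒ 7

7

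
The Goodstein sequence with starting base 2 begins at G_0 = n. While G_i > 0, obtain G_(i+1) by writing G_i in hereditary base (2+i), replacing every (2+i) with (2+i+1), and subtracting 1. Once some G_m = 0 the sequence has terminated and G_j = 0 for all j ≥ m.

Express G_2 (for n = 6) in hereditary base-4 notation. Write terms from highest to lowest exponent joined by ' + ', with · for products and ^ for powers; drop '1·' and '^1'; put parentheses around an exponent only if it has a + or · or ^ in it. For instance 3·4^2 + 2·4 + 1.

4^4 + 1

[0] 6 ≡ 2^2 + 2 (base 2). Lift 3: 30. −1: 29.
[1] 29 ≡ 3^3 + 2 (base 3). Lift 4: 258. −1: 257.
[2] 257 ≡ 4^4 + 1 (base 4). Lift 5: 3126. −1: 3125.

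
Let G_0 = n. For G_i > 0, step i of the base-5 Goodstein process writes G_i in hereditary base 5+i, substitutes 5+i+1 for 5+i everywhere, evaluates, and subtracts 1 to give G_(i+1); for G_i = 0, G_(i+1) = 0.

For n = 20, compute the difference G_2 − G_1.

2

G_0 = 20. HB_5(20) = 4·5. Bump = 24. G_1 = 23.
G_1 = 23. HB_6(23) = 3·6 + 5. Bump = 26. G_2 = 25.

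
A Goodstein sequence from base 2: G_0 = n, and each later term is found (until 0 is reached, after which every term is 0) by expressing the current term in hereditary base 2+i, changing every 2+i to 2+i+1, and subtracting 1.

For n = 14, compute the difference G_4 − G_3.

307841

14 —HB2→ 2^(2 + 1) + 2^2 + 2 —bump→ 3^(3 + 1) + 3^3 + 3 = 111 —(−1)→ 110
110 —HB3→ 3^(3 + 1) + 3^3 + 2 —bump→ 4^(4 + 1) + 4^4 + 2 = 1282 —(−1)→ 1281
1281 —HB4→ 4^(4 + 1) + 4^4 + 1 —bump→ 5^(5 + 1) + 5^5 + 1 = 18751 —(−1)→ 18750
18750 —HB5→ 5^(5 + 1) + 5^5 —bump→ 6^(6 + 1) + 6^6 = 326592 —(−1)→ 326591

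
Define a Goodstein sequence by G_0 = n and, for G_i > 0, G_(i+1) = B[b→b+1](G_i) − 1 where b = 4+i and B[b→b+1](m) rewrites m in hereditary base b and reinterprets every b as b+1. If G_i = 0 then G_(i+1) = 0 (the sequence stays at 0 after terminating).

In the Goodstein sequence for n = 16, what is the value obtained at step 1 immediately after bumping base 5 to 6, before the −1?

28

base 4: 16 = 4^2; at 5: 5^2 = 25; next = 24
base 5: 24 = 4·5 + 4; at 6: 4·6 + 4 = 28; next = 27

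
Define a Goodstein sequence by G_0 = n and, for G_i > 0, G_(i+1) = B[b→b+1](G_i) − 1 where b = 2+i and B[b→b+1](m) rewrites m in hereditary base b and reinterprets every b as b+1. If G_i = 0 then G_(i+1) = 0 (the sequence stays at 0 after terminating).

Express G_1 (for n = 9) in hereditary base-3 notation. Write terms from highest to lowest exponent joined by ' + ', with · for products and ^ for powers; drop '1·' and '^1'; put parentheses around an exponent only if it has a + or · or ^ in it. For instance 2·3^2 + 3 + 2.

3^(3 + 1)

[0] 9 ≡ 2^(2 + 1) + 1 (base 2). Lift 3: 82. −1: 81.
[1] 81 ≡ 3^(3 + 1) (base 3). Lift 4: 1024. −1: 1023.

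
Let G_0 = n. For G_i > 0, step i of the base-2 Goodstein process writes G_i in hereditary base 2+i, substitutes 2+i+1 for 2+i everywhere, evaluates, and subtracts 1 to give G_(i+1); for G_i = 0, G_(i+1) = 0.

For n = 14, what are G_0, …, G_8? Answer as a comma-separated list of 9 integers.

G_0=14  [base 2] 2^(2 + 1) + 2^2 + 2  →[2↦3]→  3^(3 + 1) + 3^3 + 3 = 111  −1 ⇒ G_1=110
G_1=110  [base 3] 3^(3 + 1) + 3^3 + 2  →[3↦4]→  4^(4 + 1) + 4^4 + 2 = 1282  −1 ⇒ G_2=1281
G_2=1281  [base 4] 4^(4 + 1) + 4^4 + 1  →[4↦5]→  5^(5 + 1) + 5^5 + 1 = 18751  −1 ⇒ G_3=18750
G_3=18750  [base 5] 5^(5 + 1) + 5^5  →[5↦6]→  6^(6 + 1) + 6^6 = 326592  −1 ⇒ G_4=326591
G_4=326591  [base 6] 6^(6 + 1) + 5·6^5 + 5·6^4 + 5·6^3 + 5·6^2 + 5·6 + 5  →[6↦7]→  7^(7 + 1) + 5·7^5 + 5·7^4 + 5·7^3 + 5·7^2 + 5·7 + 5 = 5862841  −1 ⇒ G_5=5862840
G_5=5862840  [base 7] 7^(7 + 1) + 5·7^5 + 5·7^4 + 5·7^3 + 5·7^2 + 5·7 + 4  →[7↦8]→  8^(8 + 1) + 5·8^5 + 5·8^4 + 5·8^3 + 5·8^2 + 5·8 + 4 = 134404972  −1 ⇒ G_6=134404971
G_6=134404971  [base 8] 8^(8 + 1) + 5·8^5 + 5·8^4 + 5·8^3 + 5·8^2 + 5·8 + 3  →[8↦9]→  9^(9 + 1) + 5·9^5 + 5·9^4 + 5·9^3 + 5·9^2 + 5·9 + 3 = 3487116549  −1 ⇒ G_7=3487116548
G_7=3487116548  [base 9] 9^(9 + 1) + 5·9^5 + 5·9^4 + 5·9^3 + 5·9^2 + 5·9 + 2  →[9↦10]→  10^(10 + 1) + 5·10^5 + 5·10^4 + 5·10^3 + 5·10^2 + 5·10 + 2 = 100000555552  −1 ⇒ G_8=100000555551

14, 110, 1281, 18750, 326591, 5862840, 134404971, 3487116548, 100000555551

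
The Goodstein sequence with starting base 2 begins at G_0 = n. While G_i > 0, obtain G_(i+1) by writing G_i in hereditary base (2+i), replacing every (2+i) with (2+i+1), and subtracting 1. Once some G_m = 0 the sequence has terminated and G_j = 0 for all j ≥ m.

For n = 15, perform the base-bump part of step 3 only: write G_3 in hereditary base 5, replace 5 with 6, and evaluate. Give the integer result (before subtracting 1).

i=0: 15 = 2^(2 + 1) + 2^2 + 2 + 1 (b=2); 2→3: 3^(3 + 1) + 3^3 + 3 + 1 = 112; 112−1 = 111
i=1: 111 = 3^(3 + 1) + 3^3 + 3 (b=3); 3→4: 4^(4 + 1) + 4^4 + 4 = 1284; 1284−1 = 1283
i=2: 1283 = 4^(4 + 1) + 4^4 + 3 (b=4); 4→5: 5^(5 + 1) + 5^5 + 3 = 18753; 18753−1 = 18752
i=3: 18752 = 5^(5 + 1) + 5^5 + 2 (b=5); 5→6: 6^(6 + 1) + 6^6 + 2 = 326594; 326594−1 = 326593

326594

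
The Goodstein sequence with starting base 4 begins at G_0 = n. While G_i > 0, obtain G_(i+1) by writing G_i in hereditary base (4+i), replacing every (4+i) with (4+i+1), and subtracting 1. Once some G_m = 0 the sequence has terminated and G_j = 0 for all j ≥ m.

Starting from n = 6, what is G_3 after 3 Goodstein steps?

6

6 —HB4→ 4 + 2 —bump→ 5 + 2 = 7 —(−1)→ 6
6 —HB5→ 5 + 1 —bump→ 6 + 1 = 7 —(−1)→ 6
6 —HB6→ 6 —bump→ 7 = 7 —(−1)→ 6
6 —HB7→ 6 —bump→ 6 = 6 —(−1)→ 5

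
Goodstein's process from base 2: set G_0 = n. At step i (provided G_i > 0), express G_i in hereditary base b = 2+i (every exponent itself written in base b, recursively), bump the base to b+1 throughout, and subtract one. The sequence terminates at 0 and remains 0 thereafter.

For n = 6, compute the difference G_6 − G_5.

step 0: 6 = 2^2 + 2; sub 3 for 2: 3^3 + 3; = 30; G_1 = 30−1 = 29
step 1: 29 = 3^3 + 2; sub 4 for 3: 4^4 + 2; = 258; G_2 = 258−1 = 257
step 2: 257 = 4^4 + 1; sub 5 for 4: 5^5 + 1; = 3126; G_3 = 3126−1 = 3125
step 3: 3125 = 5^5; sub 6 for 5: 6^6; = 46656; G_4 = 46656−1 = 46655
step 4: 46655 = 5·6^5 + 5·6^4 + 5·6^3 + 5·6^2 + 5·6 + 5; sub 7 for 6: 5·7^5 + 5·7^4 + 5·7^3 + 5·7^2 + 5·7 + 5; = 98040; G_5 = 98040−1 = 98039
step 5: 98039 = 5·7^5 + 5·7^4 + 5·7^3 + 5·7^2 + 5·7 + 4; sub 8 for 7: 5·8^5 + 5·8^4 + 5·8^3 + 5·8^2 + 5·8 + 4; = 187244; G_6 = 187244−1 = 187243

89204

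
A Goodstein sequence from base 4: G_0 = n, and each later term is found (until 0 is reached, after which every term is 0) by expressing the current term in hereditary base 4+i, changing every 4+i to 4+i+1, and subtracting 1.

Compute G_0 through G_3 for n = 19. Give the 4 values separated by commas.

19, 27, 37, 49

G_0 = 19. HB_4(19) = 4^2 + 3. Bump = 28. G_1 = 27.
G_1 = 27. HB_5(27) = 5^2 + 2. Bump = 38. G_2 = 37.
G_2 = 37. HB_6(37) = 6^2 + 1. Bump = 50. G_3 = 49.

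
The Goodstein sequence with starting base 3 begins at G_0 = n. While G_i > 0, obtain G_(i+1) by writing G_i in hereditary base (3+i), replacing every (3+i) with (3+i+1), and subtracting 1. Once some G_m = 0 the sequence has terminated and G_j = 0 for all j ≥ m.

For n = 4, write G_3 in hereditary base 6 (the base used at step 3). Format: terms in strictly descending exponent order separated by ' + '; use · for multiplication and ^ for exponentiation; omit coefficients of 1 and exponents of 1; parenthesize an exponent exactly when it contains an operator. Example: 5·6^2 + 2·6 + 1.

3

[0] 4 ≡ 3 + 1 (base 3). Lift 4: 5. −1: 4.
[1] 4 ≡ 4 (base 4). Lift 5: 5. −1: 4.
[2] 4 ≡ 4 (base 5). Lift 6: 4. −1: 3.
[3] 3 ≡ 3 (base 6). Lift 7: 3. −1: 2.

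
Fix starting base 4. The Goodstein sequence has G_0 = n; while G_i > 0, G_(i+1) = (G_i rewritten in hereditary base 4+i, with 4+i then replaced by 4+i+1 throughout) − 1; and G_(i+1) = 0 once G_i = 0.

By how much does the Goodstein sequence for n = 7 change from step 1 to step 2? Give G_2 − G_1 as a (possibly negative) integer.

base 4: 7 = 4 + 3; at 5: 5 + 3 = 8; next = 7
base 5: 7 = 5 + 2; at 6: 6 + 2 = 8; next = 7

0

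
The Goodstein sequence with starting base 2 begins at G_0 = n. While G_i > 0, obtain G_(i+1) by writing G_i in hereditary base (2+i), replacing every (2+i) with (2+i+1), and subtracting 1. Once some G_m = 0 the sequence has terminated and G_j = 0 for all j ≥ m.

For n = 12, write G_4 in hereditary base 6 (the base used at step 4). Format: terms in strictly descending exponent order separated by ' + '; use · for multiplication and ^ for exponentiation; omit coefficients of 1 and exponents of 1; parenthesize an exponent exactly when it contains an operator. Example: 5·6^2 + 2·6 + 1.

6^(6 + 1) + 2·6^2 + 6 + 5

12 —HB2→ 2^(2 + 1) + 2^2 —bump→ 3^(3 + 1) + 3^3 = 108 —(−1)→ 107
107 —HB3→ 3^(3 + 1) + 2·3^2 + 2·3 + 2 —bump→ 4^(4 + 1) + 2·4^2 + 2·4 + 2 = 1066 —(−1)→ 1065
1065 —HB4→ 4^(4 + 1) + 2·4^2 + 2·4 + 1 —bump→ 5^(5 + 1) + 2·5^2 + 2·5 + 1 = 15686 —(−1)→ 15685
15685 —HB5→ 5^(5 + 1) + 2·5^2 + 2·5 —bump→ 6^(6 + 1) + 2·6^2 + 2·6 = 280020 —(−1)→ 280019
280019 —HB6→ 6^(6 + 1) + 2·6^2 + 6 + 5 —bump→ 7^(7 + 1) + 2·7^2 + 7 + 5 = 5764911 —(−1)→ 5764910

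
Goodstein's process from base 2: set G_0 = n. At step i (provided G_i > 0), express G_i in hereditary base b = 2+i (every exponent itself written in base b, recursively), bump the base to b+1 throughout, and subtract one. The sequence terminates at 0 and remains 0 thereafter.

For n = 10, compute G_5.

4215754

step 0: 10 = 2^(2 + 1) + 2; sub 3 for 2: 3^(3 + 1) + 3; = 84; G_1 = 84−1 = 83
step 1: 83 = 3^(3 + 1) + 2; sub 4 for 3: 4^(4 + 1) + 2; = 1026; G_2 = 1026−1 = 1025
step 2: 1025 = 4^(4 + 1) + 1; sub 5 for 4: 5^(5 + 1) + 1; = 15626; G_3 = 15626−1 = 15625
step 3: 15625 = 5^(5 + 1); sub 6 for 5: 6^(6 + 1); = 279936; G_4 = 279936−1 = 279935
step 4: 279935 = 5·6^6 + 5·6^5 + 5·6^4 + 5·6^3 + 5·6^2 + 5·6 + 5; sub 7 for 6: 5·7^7 + 5·7^5 + 5·7^4 + 5·7^3 + 5·7^2 + 5·7 + 5; = 4215755; G_5 = 4215755−1 = 4215754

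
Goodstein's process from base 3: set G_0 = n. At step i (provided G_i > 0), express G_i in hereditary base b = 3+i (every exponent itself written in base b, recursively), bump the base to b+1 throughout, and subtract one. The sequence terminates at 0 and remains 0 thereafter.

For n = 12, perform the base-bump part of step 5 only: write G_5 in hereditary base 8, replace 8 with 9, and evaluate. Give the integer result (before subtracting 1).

70

G_0=12  [base 3] 3^2 + 3  →[3↦4]→  4^2 + 4 = 20  −1 ⇒ G_1=19
G_1=19  [base 4] 4^2 + 3  →[4↦5]→  5^2 + 3 = 28  −1 ⇒ G_2=27
G_2=27  [base 5] 5^2 + 2  →[5↦6]→  6^2 + 2 = 38  −1 ⇒ G_3=37
G_3=37  [base 6] 6^2 + 1  →[6↦7]→  7^2 + 1 = 50  −1 ⇒ G_4=49
G_4=49  [base 7] 7^2  →[7↦8]→  8^2 = 64  −1 ⇒ G_5=63
G_5=63  [base 8] 7·8 + 7  →[8↦9]→  7·9 + 7 = 70  −1 ⇒ G_6=69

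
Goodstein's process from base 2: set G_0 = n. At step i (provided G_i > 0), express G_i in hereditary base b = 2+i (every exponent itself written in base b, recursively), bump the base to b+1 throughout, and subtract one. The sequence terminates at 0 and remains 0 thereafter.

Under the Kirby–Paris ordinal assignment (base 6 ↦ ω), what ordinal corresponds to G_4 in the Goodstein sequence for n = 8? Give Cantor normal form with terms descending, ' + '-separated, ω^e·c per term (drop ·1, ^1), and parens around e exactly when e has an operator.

ω^ω·2 + ω^2·2 + ω + 5

[0] 8 ≡ 2^(2 + 1) (base 2). Lift 3: 81. −1: 80.
[1] 80 ≡ 2·3^3 + 2·3^2 + 2·3 + 2 (base 3). Lift 4: 554. −1: 553.
[2] 553 ≡ 2·4^4 + 2·4^2 + 2·4 + 1 (base 4). Lift 5: 6311. −1: 6310.
[3] 6310 ≡ 2·5^5 + 2·5^2 + 2·5 (base 5). Lift 6: 93396. −1: 93395.
[4] 93395 ≡ 2·6^6 + 2·6^2 + 6 + 5 (base 6). Lift 7: 1647196. −1: 1647195.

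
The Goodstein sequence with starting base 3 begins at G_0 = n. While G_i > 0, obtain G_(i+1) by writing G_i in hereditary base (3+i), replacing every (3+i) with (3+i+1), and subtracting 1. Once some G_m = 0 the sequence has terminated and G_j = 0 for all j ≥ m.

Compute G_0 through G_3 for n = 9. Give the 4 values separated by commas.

9, 15, 17, 19

[0] 9 ≡ 3^2 (base 3). Lift 4: 16. −1: 15.
[1] 15 ≡ 3·4 + 3 (base 4). Lift 5: 18. −1: 17.
[2] 17 ≡ 3·5 + 2 (base 5). Lift 6: 20. −1: 19.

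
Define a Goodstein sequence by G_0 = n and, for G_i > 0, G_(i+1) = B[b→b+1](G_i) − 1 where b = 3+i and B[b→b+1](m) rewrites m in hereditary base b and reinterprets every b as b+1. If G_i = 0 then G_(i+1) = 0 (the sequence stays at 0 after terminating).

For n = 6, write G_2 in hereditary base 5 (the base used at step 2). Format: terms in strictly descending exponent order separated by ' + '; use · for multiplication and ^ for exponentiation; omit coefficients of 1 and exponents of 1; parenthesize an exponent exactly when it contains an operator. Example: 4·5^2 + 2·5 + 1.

5 + 2

(0) 6|_3 = 2·3 ↦ 2·4|_4 = 8 ⇒ 7
(1) 7|_4 = 4 + 3 ↦ 5 + 3|_5 = 8 ⇒ 7
(2) 7|_5 = 5 + 2 ↦ 6 + 2|_6 = 8 ⇒ 7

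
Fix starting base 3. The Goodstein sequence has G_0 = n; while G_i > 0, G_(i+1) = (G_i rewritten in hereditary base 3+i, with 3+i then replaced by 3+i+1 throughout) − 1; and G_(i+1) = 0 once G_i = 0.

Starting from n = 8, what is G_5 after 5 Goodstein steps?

G_0 = 8. HB_3(8) = 2·3 + 2. Bump = 10. G_1 = 9.
G_1 = 9. HB_4(9) = 2·4 + 1. Bump = 11. G_2 = 10.
G_2 = 10. HB_5(10) = 2·5. Bump = 12. G_3 = 11.
G_3 = 11. HB_6(11) = 6 + 5. Bump = 12. G_4 = 11.
G_4 = 11. HB_7(11) = 7 + 4. Bump = 12. G_5 = 11.
G_5 = 11. HB_8(11) = 8 + 3. Bump = 12. G_6 = 11.

11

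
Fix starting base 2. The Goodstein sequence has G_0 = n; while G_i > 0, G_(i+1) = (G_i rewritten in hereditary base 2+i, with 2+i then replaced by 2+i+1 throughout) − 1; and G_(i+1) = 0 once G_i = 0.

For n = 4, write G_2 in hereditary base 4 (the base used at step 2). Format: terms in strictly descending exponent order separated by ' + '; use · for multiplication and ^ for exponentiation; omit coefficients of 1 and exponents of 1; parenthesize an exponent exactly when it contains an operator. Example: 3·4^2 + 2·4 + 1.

2·4^2 + 2·4 + 1

(0) 4|_2 = 2^2 ↦ 3^3|_3 = 27 ⇒ 26
(1) 26|_3 = 2·3^2 + 2·3 + 2 ↦ 2·4^2 + 2·4 + 2|_4 = 42 ⇒ 41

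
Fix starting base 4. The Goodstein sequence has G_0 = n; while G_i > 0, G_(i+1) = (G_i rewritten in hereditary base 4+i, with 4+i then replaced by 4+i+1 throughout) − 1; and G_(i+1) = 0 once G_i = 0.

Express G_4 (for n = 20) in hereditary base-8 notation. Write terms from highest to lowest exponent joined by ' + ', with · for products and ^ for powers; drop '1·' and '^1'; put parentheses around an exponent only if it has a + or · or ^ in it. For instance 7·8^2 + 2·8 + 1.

step 0: 20 = 4^2 + 4; sub 5 for 4: 5^2 + 5; = 30; G_1 = 30−1 = 29
step 1: 29 = 5^2 + 4; sub 6 for 5: 6^2 + 4; = 40; G_2 = 40−1 = 39
step 2: 39 = 6^2 + 3; sub 7 for 6: 7^2 + 3; = 52; G_3 = 52−1 = 51
step 3: 51 = 7^2 + 2; sub 8 for 7: 8^2 + 2; = 66; G_4 = 66−1 = 65

8^2 + 1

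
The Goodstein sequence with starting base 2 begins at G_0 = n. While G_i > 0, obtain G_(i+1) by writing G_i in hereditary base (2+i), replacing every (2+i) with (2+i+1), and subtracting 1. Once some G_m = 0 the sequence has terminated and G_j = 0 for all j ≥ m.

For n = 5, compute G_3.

467

base 2: 5 = 2^2 + 1; at 3: 3^3 + 1 = 28; next = 27
base 3: 27 = 3^3; at 4: 4^4 = 256; next = 255
base 4: 255 = 3·4^3 + 3·4^2 + 3·4 + 3; at 5: 3·5^3 + 3·5^2 + 3·5 + 3 = 468; next = 467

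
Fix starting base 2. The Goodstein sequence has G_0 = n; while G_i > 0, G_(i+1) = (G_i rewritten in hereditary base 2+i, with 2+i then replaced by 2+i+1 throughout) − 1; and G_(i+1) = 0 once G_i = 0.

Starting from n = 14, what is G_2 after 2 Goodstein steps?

1281

G_0 = 14. HB_2(14) = 2^(2 + 1) + 2^2 + 2. Bump = 111. G_1 = 110.
G_1 = 110. HB_3(110) = 3^(3 + 1) + 3^3 + 2. Bump = 1282. G_2 = 1281.
G_2 = 1281. HB_4(1281) = 4^(4 + 1) + 4^4 + 1. Bump = 18751. G_3 = 18750.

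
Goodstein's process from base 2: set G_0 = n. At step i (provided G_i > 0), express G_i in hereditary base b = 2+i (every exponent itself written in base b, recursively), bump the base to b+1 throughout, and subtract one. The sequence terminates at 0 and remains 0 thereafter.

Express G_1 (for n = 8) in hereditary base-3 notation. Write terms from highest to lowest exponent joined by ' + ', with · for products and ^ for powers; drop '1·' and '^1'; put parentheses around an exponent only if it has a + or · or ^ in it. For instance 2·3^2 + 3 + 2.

(0) 8|_2 = 2^(2 + 1) ↦ 3^(3 + 1)|_3 = 81 ⇒ 80
(1) 80|_3 = 2·3^3 + 2·3^2 + 2·3 + 2 ↦ 2·4^4 + 2·4^2 + 2·4 + 2|_4 = 554 ⇒ 553

2·3^3 + 2·3^2 + 2·3 + 2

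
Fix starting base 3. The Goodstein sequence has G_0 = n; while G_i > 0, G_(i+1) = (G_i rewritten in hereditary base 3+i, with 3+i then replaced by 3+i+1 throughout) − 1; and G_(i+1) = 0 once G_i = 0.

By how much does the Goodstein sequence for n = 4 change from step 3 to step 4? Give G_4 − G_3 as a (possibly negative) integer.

-1

[0] 4 ≡ 3 + 1 (base 3). Lift 4: 5. −1: 4.
[1] 4 ≡ 4 (base 4). Lift 5: 5. −1: 4.
[2] 4 ≡ 4 (base 5). Lift 6: 4. −1: 3.
[3] 3 ≡ 3 (base 6). Lift 7: 3. −1: 2.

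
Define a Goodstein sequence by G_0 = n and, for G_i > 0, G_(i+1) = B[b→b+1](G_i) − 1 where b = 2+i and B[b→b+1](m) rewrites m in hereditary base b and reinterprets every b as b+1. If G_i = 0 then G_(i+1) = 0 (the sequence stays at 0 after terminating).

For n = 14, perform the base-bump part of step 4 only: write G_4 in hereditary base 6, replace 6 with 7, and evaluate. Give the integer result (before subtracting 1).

[0] 14 ≡ 2^(2 + 1) + 2^2 + 2 (base 2). Lift 3: 111. −1: 110.
[1] 110 ≡ 3^(3 + 1) + 3^3 + 2 (base 3). Lift 4: 1282. −1: 1281.
[2] 1281 ≡ 4^(4 + 1) + 4^4 + 1 (base 4). Lift 5: 18751. −1: 18750.
[3] 18750 ≡ 5^(5 + 1) + 5^5 (base 5). Lift 6: 326592. −1: 326591.
[4] 326591 ≡ 6^(6 + 1) + 5·6^5 + 5·6^4 + 5·6^3 + 5·6^2 + 5·6 + 5 (base 6). Lift 7: 5862841. −1: 5862840.

5862841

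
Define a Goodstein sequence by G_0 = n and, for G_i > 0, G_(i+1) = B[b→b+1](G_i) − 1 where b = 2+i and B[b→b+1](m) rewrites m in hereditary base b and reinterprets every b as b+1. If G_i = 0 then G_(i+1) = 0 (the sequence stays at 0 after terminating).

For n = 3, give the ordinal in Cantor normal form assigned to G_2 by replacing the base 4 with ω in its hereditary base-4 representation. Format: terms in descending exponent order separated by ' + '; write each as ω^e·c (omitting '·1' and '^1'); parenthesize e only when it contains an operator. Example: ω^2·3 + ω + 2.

[0] 3 ≡ 2 + 1 (base 2). Lift 3: 4. −1: 3.
[1] 3 ≡ 3 (base 3). Lift 4: 4. −1: 3.
[2] 3 ≡ 3 (base 4). Lift 5: 3. −1: 2.

3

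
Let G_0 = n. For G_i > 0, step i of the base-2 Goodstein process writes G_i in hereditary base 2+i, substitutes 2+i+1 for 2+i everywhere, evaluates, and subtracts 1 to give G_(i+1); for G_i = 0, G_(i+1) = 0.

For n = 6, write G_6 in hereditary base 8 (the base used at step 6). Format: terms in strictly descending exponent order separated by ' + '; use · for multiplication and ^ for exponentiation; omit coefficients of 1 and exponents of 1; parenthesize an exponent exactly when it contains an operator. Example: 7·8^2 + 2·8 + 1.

5·8^5 + 5·8^4 + 5·8^3 + 5·8^2 + 5·8 + 3

6 —HB2→ 2^2 + 2 —bump→ 3^3 + 3 = 30 —(−1)→ 29
29 —HB3→ 3^3 + 2 —bump→ 4^4 + 2 = 258 —(−1)→ 257
257 —HB4→ 4^4 + 1 —bump→ 5^5 + 1 = 3126 —(−1)→ 3125
3125 —HB5→ 5^5 —bump→ 6^6 = 46656 —(−1)→ 46655
46655 —HB6→ 5·6^5 + 5·6^4 + 5·6^3 + 5·6^2 + 5·6 + 5 —bump→ 5·7^5 + 5·7^4 + 5·7^3 + 5·7^2 + 5·7 + 5 = 98040 —(−1)→ 98039
98039 —HB7→ 5·7^5 + 5·7^4 + 5·7^3 + 5·7^2 + 5·7 + 4 —bump→ 5·8^5 + 5·8^4 + 5·8^3 + 5·8^2 + 5·8 + 4 = 187244 —(−1)→ 187243
187243 —HB8→ 5·8^5 + 5·8^4 + 5·8^3 + 5·8^2 + 5·8 + 3 —bump→ 5·9^5 + 5·9^4 + 5·9^3 + 5·9^2 + 5·9 + 3 = 332148 —(−1)→ 332147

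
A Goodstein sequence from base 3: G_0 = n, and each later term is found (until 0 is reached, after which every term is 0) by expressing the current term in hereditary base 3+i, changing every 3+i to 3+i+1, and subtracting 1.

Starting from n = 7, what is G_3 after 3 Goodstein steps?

base 3: 7 = 2·3 + 1; at 4: 2·4 + 1 = 9; next = 8
base 4: 8 = 2·4; at 5: 2·5 = 10; next = 9
base 5: 9 = 5 + 4; at 6: 6 + 4 = 10; next = 9
base 6: 9 = 6 + 3; at 7: 7 + 3 = 10; next = 9

9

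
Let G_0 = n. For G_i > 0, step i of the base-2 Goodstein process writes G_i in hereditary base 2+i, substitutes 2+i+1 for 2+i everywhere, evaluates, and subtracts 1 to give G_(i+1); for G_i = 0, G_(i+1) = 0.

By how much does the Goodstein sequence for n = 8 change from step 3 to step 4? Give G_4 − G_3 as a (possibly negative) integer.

87085

[0] 8 ≡ 2^(2 + 1) (base 2). Lift 3: 81. −1: 80.
[1] 80 ≡ 2·3^3 + 2·3^2 + 2·3 + 2 (base 3). Lift 4: 554. −1: 553.
[2] 553 ≡ 2·4^4 + 2·4^2 + 2·4 + 1 (base 4). Lift 5: 6311. −1: 6310.
[3] 6310 ≡ 2·5^5 + 2·5^2 + 2·5 (base 5). Lift 6: 93396. −1: 93395.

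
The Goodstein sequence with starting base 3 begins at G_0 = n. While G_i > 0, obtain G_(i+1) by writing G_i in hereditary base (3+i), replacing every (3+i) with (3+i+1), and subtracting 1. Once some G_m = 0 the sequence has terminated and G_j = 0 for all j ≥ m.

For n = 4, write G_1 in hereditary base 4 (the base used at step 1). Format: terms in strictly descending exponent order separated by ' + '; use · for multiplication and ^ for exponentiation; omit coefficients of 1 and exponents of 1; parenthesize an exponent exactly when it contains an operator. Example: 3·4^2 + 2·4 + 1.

(0) 4|_3 = 3 + 1 ↦ 4 + 1|_4 = 5 ⇒ 4
(1) 4|_4 = 4 ↦ 5|_5 = 5 ⇒ 4

4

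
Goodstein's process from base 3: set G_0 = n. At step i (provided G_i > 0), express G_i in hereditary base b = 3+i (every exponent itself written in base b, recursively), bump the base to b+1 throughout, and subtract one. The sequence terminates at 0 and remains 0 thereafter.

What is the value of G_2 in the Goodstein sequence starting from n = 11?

25

base 3: 11 = 3^2 + 2; at 4: 4^2 + 2 = 18; next = 17
base 4: 17 = 4^2 + 1; at 5: 5^2 + 1 = 26; next = 25
base 5: 25 = 5^2; at 6: 6^2 = 36; next = 35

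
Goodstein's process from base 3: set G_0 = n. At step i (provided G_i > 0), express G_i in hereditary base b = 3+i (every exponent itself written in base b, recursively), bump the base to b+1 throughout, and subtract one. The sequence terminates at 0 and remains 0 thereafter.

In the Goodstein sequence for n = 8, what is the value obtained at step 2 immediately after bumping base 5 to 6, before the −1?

(0) 8|_3 = 2·3 + 2 ↦ 2·4 + 2|_4 = 10 ⇒ 9
(1) 9|_4 = 2·4 + 1 ↦ 2·5 + 1|_5 = 11 ⇒ 10
(2) 10|_5 = 2·5 ↦ 2·6|_6 = 12 ⇒ 11

12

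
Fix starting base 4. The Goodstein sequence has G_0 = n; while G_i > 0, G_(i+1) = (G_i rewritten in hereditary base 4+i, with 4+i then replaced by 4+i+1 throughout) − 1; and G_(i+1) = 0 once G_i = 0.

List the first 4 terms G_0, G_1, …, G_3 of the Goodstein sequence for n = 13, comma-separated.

base 4: 13 = 3·4 + 1; at 5: 3·5 + 1 = 16; next = 15
base 5: 15 = 3·5; at 6: 3·6 = 18; next = 17
base 6: 17 = 2·6 + 5; at 7: 2·7 + 5 = 19; next = 18

13, 15, 17, 18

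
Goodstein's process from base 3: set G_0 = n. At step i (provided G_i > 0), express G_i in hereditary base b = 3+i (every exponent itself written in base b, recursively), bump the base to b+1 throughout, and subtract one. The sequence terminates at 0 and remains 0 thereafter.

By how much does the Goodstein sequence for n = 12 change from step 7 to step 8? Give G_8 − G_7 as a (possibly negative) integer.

12 —HB3→ 3^2 + 3 —bump→ 4^2 + 4 = 20 —(−1)→ 19
19 —HB4→ 4^2 + 3 —bump→ 5^2 + 3 = 28 —(−1)→ 27
27 —HB5→ 5^2 + 2 —bump→ 6^2 + 2 = 38 —(−1)→ 37
37 —HB6→ 6^2 + 1 —bump→ 7^2 + 1 = 50 —(−1)→ 49
49 —HB7→ 7^2 —bump→ 8^2 = 64 —(−1)→ 63
63 —HB8→ 7·8 + 7 —bump→ 7·9 + 7 = 70 —(−1)→ 69
69 —HB9→ 7·9 + 6 —bump→ 7·10 + 6 = 76 —(−1)→ 75
75 —HB10→ 7·10 + 5 —bump→ 7·11 + 5 = 82 —(−1)→ 81

6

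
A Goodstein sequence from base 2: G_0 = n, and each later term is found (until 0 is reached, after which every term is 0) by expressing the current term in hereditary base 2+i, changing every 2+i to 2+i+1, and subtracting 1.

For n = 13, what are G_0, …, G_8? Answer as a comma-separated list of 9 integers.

13, 108, 1279, 16092, 280711, 5765998, 134219479, 3486786855, 100000003325

(0) 13|_2 = 2^(2 + 1) + 2^2 + 1 ↦ 3^(3 + 1) + 3^3 + 1|_3 = 109 ⇒ 108
(1) 108|_3 = 3^(3 + 1) + 3^3 ↦ 4^(4 + 1) + 4^4|_4 = 1280 ⇒ 1279
(2) 1279|_4 = 4^(4 + 1) + 3·4^3 + 3·4^2 + 3·4 + 3 ↦ 5^(5 + 1) + 3·5^3 + 3·5^2 + 3·5 + 3|_5 = 16093 ⇒ 16092
(3) 16092|_5 = 5^(5 + 1) + 3·5^3 + 3·5^2 + 3·5 + 2 ↦ 6^(6 + 1) + 3·6^3 + 3·6^2 + 3·6 + 2|_6 = 280712 ⇒ 280711
(4) 280711|_6 = 6^(6 + 1) + 3·6^3 + 3·6^2 + 3·6 + 1 ↦ 7^(7 + 1) + 3·7^3 + 3·7^2 + 3·7 + 1|_7 = 5765999 ⇒ 5765998
(5) 5765998|_7 = 7^(7 + 1) + 3·7^3 + 3·7^2 + 3·7 ↦ 8^(8 + 1) + 3·8^3 + 3·8^2 + 3·8|_8 = 134219480 ⇒ 134219479
(6) 134219479|_8 = 8^(8 + 1) + 3·8^3 + 3·8^2 + 2·8 + 7 ↦ 9^(9 + 1) + 3·9^3 + 3·9^2 + 2·9 + 7|_9 = 3486786856 ⇒ 3486786855
(7) 3486786855|_9 = 9^(9 + 1) + 3·9^3 + 3·9^2 + 2·9 + 6 ↦ 10^(10 + 1) + 3·10^3 + 3·10^2 + 2·10 + 6|_10 = 100000003326 ⇒ 100000003325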